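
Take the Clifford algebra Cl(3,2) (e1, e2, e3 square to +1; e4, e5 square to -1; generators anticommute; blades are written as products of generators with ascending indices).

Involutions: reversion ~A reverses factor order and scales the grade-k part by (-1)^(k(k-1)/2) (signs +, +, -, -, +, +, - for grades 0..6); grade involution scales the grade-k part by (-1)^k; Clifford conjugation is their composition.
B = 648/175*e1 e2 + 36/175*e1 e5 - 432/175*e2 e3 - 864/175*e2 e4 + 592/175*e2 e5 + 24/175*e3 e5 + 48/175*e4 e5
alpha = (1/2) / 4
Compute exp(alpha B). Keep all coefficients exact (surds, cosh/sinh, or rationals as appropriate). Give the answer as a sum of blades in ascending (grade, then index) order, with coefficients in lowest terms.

B^2 term by term: the squares give (648/175)^2*(e1 e2)^2 + (36/175)^2*(e1 e5)^2 + (-432/175)^2*(e2 e3)^2 + (-864/175)^2*(e2 e4)^2 + (592/175)^2*(e2 e5)^2 + (24/175)^2*(e3 e5)^2 + (48/175)^2*(e4 e5)^2 = 419904/30625*(-1) + 1296/30625*(+1) + 186624/30625*(-1) + 746496/30625*(+1) + 350464/30625*(+1) + 576/30625*(+1) + 2304/30625*(-1) = 16 (each basis 2-blade squares to minus the product of its generators' squares); cross terms between blades sharing an index anticommute and cancel; the commuting (index-disjoint) pairs give grade-4 terms 2*c*c'*(blade product), which cancel blade by blade — e1 e2 e3 e5: 31104/30625 - 31104/30625 = 0; e1 e2 e4 e5: 62208/30625 - 62208/30625 = 0; e2 e3 e4 e5: -41472/30625 + 41472/30625 = 0 — confirming B is simple. So B^2 = 16.
B^2 = 16 — a positive square means the series sums to a boost: l = 4, alpha*l = 1/2, so exp(alpha B) = cosh(1/2) + (sinh(1/2)/4)*B = cosh(1/2) + (sinh(1/2)/4)*B.
Answer: cosh(1/2) + 162*sinh(1/2)/175*e1 e2 + 9*sinh(1/2)/175*e1 e5 - 108*sinh(1/2)/175*e2 e3 - 216*sinh(1/2)/175*e2 e4 + 148*sinh(1/2)/175*e2 e5 + 6*sinh(1/2)/175*e3 e5 + 12*sinh(1/2)/175*e4 e5


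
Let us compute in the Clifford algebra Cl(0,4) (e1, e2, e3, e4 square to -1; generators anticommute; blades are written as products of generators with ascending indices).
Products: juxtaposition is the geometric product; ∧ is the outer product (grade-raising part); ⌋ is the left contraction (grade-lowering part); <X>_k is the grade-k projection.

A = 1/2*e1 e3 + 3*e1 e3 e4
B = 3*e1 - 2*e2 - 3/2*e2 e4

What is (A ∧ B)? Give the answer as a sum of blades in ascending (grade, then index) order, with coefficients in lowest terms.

step 1: e1 e2 e3 - 21/4*e1 e2 e3 e4
Answer: e1 e2 e3 - 21/4*e1 e2 e3 e4


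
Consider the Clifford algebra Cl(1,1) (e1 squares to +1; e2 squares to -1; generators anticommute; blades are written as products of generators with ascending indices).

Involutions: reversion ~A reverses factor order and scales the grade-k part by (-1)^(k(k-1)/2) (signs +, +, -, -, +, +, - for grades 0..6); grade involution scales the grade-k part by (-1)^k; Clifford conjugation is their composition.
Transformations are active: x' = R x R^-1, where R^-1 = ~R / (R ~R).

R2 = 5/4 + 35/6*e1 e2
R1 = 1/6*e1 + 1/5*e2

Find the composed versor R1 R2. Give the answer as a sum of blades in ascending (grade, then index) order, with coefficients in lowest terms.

Distribute over the terms of R1 (each basis-blade product reordered to ascending indices, repeated generators contracted through their squares):
(1/6*e1) R2 = 5/24*e1 + 35/36*e2
(1/5*e2) R2 = 7/6*e1 + 1/4*e2
Summing the partial products and collecting blades:
Answer: 11/8*e1 + 11/9*e2


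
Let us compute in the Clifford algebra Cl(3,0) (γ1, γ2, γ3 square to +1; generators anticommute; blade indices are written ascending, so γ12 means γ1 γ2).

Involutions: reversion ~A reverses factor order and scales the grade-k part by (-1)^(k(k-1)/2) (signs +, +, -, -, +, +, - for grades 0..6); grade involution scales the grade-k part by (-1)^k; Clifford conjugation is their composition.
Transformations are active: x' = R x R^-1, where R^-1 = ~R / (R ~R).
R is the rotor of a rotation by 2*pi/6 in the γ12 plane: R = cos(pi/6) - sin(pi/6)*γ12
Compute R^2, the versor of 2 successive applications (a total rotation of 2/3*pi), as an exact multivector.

Rotor phase runs at HALF the rotation angle; powers of one rotor simply add phase, so after 2 steps in γ12 the phase is 2*pi/6 = pi/3 and R^2 = cos(pi/3) - sin(pi/3)*γ12.
cos(pi/3) = 1/2 and sin(pi/3) = sqrt(3)/2, so R^2 = 1/2 - sqrt(3)/2*γ12. The net rotation is 2/3*pi; the rotor keeps the half-angle phase exactly.
Answer: 1/2 - sqrt(3)/2*γ12


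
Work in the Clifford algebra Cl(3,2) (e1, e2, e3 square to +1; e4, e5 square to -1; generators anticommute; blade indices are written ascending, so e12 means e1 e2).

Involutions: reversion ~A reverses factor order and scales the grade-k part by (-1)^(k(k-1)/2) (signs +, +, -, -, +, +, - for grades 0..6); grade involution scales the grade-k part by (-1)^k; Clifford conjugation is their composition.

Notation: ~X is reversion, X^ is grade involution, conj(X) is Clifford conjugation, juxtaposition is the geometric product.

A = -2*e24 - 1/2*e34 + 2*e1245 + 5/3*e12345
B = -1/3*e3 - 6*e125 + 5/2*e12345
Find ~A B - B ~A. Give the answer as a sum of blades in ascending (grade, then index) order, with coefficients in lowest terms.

first term: 25/6 + 5*e3 - 71/6*e4 - 10*e34 + 5/4*e125 - 5*e135 + 12*e145 + 2/3*e234 - 5/9*e1245 - 11/3*e12345
second term: 25/6 + 5*e3 + 71/6*e4 - 10*e34 + 5/4*e125 - 5*e135 - 12*e145 + 2/3*e234 - 5/9*e1245 - 11/3*e12345
Answer: -71/3*e4 + 24*e145


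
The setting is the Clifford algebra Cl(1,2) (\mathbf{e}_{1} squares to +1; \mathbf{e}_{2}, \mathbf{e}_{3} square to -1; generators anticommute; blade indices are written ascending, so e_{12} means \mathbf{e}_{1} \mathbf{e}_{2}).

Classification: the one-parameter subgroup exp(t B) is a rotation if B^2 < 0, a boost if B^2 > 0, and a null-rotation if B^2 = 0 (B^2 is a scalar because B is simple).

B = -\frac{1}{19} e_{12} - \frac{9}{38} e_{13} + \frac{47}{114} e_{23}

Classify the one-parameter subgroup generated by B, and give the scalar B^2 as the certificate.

B^2 term by term: the squares give (-\frac{1}{19})^2*(e_{12})^2 + (-\frac{9}{38})^2*(e_{13})^2 + (\frac{47}{114})^2*(e_{23})^2 = \frac{1}{361}*(+1) + \frac{81}{1444}*(+1) + \frac{2209}{12996}*(-1) = -\frac{1}{9} (each basis 2-blade squares to minus the product of its generators' squares); cross terms between blades sharing an index anticommute and cancel. So B^2 = -\frac{1}{9}.
Answer: rotation, certificate B^2 = -\frac{1}{9}. The scalar -\frac{1}{9} is the complete invariant here: its sign names the subgroup type.


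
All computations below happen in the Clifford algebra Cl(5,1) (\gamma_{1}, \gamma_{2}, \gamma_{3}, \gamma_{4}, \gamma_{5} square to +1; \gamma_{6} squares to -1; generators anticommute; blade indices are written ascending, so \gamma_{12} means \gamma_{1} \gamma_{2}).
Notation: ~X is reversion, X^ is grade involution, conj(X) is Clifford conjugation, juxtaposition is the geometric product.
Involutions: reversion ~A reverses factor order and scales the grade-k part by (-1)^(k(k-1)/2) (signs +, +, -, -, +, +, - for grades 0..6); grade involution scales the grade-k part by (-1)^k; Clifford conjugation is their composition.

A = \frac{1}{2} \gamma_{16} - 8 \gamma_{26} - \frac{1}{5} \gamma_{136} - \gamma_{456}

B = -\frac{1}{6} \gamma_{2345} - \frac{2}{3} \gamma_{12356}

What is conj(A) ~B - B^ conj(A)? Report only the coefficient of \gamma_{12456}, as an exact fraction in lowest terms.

first term: -\frac{2}{15} \gamma_{25} - \frac{16}{3} \gamma_{135} - \frac{1}{3} \gamma_{235} - \frac{1}{6} \gamma_{236} - \frac{2}{3} \gamma_{1234} - \frac{4}{3} \gamma_{3456} - \frac{1}{30} \gamma_{12456} + \frac{1}{12} \gamma_{123456}
second term: \frac{2}{15} \gamma_{25} + \frac{16}{3} \gamma_{135} + \frac{1}{3} \gamma_{235} - \frac{1}{6} \gamma_{236} - \frac{2}{3} \gamma_{1234} + \frac{4}{3} \gamma_{3456} + \frac{1}{30} \gamma_{12456} + \frac{1}{12} \gamma_{123456}
Answer: -\frac{1}{15}


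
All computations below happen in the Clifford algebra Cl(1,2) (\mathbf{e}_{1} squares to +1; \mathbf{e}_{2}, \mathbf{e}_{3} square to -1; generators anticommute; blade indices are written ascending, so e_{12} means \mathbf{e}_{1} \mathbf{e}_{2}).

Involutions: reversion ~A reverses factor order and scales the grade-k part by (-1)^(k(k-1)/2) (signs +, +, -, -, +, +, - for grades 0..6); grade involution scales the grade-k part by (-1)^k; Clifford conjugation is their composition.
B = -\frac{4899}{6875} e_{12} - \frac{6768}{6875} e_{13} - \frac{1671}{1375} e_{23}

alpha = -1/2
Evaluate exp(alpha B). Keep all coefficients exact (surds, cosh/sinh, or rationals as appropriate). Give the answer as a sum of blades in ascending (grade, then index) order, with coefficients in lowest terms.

B^2 term by term: the squares give (-\frac{4899}{6875})^2*(e_{12})^2 + (-\frac{6768}{6875})^2*(e_{13})^2 + (-\frac{1671}{1375})^2*(e_{23})^2 = \frac{24000201}{47265625}*(+1) + \frac{45805824}{47265625}*(+1) + \frac{2792241}{1890625}*(-1) = 0 (each basis 2-blade squares to minus the product of its generators' squares); cross terms between blades sharing an index anticommute and cancel. So B^2 = 0.
B^2 = 0, so the series truncates immediately: exp(alpha B) = 1 + alpha B (parabolic case).
Answer: 1 + \frac{4899}{13750} e_{12} + \frac{3384}{6875} e_{13} + \frac{1671}{2750} e_{23}


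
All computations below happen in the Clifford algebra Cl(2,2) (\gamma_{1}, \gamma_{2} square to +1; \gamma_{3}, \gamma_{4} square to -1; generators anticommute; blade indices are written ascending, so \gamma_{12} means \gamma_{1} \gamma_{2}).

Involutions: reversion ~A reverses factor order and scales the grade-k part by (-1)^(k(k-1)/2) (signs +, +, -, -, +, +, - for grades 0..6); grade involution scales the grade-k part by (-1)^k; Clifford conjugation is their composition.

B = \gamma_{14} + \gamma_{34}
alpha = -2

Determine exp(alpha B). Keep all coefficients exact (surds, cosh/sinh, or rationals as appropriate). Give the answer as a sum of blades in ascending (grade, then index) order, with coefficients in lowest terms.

B^2 term by term: the squares give (1)^2*(\gamma_{14})^2 + (1)^2*(\gamma_{34})^2 = 1*(+1) + 1*(-1) = 0 (each basis 2-blade squares to minus the product of its generators' squares); cross terms between blades sharing an index anticommute and cancel. So B^2 = 0.
B^2 = 0, hence only two terms survive: exp(alpha B) = 1 + alpha B (parabolic case).
Answer: 1 - 2 \gamma_{14} - 2 \gamma_{34}


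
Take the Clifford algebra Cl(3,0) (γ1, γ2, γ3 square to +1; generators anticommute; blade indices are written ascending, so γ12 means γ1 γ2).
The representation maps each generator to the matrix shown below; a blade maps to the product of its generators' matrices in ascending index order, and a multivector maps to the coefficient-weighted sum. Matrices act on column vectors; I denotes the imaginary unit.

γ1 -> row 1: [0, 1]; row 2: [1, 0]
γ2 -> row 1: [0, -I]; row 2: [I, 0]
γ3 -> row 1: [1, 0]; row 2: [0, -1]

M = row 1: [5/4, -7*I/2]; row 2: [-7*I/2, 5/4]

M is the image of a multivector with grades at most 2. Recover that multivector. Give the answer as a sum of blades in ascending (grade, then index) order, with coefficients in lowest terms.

Method: 1, rho(γ1), rho(γ2), rho(γ3) form a trace-orthogonal basis of the 2x2 complex matrices (tr(X Y) = 2 if X = Y, else 0), so M = m0*1 + m1*rho(γ1) + m2*rho(γ2) + m3*rho(γ3) with m0 = tr(M)/2 = 5/4, m1 = tr(M rho(γ1))/2 = -7*I/2, m2 = tr(M rho(γ2))/2 = 0, m3 = tr(M rho(γ3))/2 = 0.
Multiplying table entries, the bivector images are rho(γ12) = I*rho(γ3), rho(γ13) = -I*rho(γ2), rho(γ23) = I*rho(γ1); with real blade coefficients the real parts of m0..m3 are the coefficients of 1, γ1, γ2, γ3 and the imaginary parts give the bivectors (γ23: Im m1, γ13: -Im m2, γ12: Im m3).
Answer: 5/4 - 7/2*γ23


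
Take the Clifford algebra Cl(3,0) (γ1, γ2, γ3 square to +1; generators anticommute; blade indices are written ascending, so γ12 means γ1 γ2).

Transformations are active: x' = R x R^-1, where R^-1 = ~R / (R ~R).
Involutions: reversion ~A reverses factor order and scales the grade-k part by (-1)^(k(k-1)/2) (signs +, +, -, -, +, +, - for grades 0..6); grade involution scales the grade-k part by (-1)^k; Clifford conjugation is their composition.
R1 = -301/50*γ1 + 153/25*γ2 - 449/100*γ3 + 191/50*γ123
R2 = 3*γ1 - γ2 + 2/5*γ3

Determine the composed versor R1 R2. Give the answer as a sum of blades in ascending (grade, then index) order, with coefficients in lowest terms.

Distribute over the terms of R2 (each basis-blade product reordered to ascending indices, repeated generators contracted through their squares):
R1 (3*γ1) = -903/50 - 459/25*γ12 + 1347/100*γ13 + 573/50*γ23
R1 (-γ2) = -153/25 + 301/50*γ12 + 191/50*γ13 - 449/100*γ23
R1 (2/5*γ3) = -449/250 + 191/125*γ12 - 301/125*γ13 + 306/125*γ23
Summing the partial products and collecting blades:
Answer: -3247/125 - 2703/250*γ12 + 7441/500*γ13 + 4709/500*γ23


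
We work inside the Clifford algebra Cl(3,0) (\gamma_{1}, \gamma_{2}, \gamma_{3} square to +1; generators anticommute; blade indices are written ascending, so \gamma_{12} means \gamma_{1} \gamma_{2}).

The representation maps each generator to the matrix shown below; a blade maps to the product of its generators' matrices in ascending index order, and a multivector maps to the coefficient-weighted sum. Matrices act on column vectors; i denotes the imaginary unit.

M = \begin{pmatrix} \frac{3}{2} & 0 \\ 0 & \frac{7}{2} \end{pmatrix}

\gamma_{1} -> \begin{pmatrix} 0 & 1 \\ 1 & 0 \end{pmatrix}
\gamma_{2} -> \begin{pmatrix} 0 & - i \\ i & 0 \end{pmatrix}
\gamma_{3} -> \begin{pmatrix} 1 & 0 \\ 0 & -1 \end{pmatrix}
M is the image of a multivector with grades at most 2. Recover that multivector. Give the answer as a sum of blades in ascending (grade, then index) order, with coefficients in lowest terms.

Method: 1, rho(\gamma_{1}), rho(\gamma_{2}), rho(\gamma_{3}) form a trace-orthogonal basis of the 2x2 complex matrices (tr(X Y) = 2 if X = Y, else 0), so M = m0*1 + m1*rho(\gamma_{1}) + m2*rho(\gamma_{2}) + m3*rho(\gamma_{3}) with m0 = tr(M)/2 = \frac{5}{2}, m1 = tr(M rho(\gamma_{1}))/2 = 0, m2 = tr(M rho(\gamma_{2}))/2 = 0, m3 = tr(M rho(\gamma_{3}))/2 = -1.
Multiplying table entries, the bivector images are rho(\gamma_{12}) = i*rho(\gamma_{3}), rho(\gamma_{13}) = -i*rho(\gamma_{2}), rho(\gamma_{23}) = i*rho(\gamma_{1}); with real blade coefficients the real parts of m0..m3 are the coefficients of 1, \gamma_{1}, \gamma_{2}, \gamma_{3} and the imaginary parts give the bivectors (\gamma_{23}: Im m1, \gamma_{13}: -Im m2, \gamma_{12}: Im m3).
Answer: \frac{5}{2} - \gamma_{3}


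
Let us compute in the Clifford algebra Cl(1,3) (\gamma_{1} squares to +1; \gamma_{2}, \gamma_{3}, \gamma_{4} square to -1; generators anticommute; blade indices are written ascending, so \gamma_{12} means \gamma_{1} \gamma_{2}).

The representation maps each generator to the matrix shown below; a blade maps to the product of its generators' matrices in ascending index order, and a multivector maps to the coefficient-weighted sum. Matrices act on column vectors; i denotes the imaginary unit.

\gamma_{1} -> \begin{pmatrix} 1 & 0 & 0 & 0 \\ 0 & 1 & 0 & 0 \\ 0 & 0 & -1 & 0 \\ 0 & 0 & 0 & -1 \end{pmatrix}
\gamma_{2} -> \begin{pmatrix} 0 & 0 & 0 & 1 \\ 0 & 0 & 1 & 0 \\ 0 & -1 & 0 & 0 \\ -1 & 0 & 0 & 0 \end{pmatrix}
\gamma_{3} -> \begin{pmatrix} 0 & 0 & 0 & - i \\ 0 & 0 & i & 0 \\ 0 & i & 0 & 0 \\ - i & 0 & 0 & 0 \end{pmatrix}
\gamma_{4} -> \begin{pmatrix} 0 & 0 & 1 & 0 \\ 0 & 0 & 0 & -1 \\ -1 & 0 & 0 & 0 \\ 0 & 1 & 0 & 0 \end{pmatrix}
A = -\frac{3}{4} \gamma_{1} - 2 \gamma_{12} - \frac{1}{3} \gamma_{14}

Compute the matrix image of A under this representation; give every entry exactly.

Bivector images (products of the table entries): rho(\gamma_{12}) = rho(\gamma_{1})rho(\gamma_{2}) = \begin{pmatrix} 0 & 0 & 0 & 1 \\ 0 & 0 & 1 & 0 \\ 0 & 1 & 0 & 0 \\ 1 & 0 & 0 & 0 \end{pmatrix}; rho(\gamma_{14}) = rho(\gamma_{1})rho(\gamma_{4}) = \begin{pmatrix} 0 & 0 & 1 & 0 \\ 0 & 0 & 0 & -1 \\ 1 & 0 & 0 & 0 \\ 0 & -1 & 0 & 0 \end{pmatrix}.
M = (-\frac{3}{4})*rho(\gamma_{1}) + (-2)*rho(\gamma_{12}) + (-\frac{1}{3})*rho(\gamma_{14}), summed entrywise:
Answer: \begin{pmatrix} - \frac{3}{4} & 0 & - \frac{1}{3} & -2 \\ 0 & - \frac{3}{4} & -2 & \frac{1}{3} \\ - \frac{1}{3} & -2 & \frac{3}{4} & 0 \\ -2 & \frac{1}{3} & 0 & \frac{3}{4} \end{pmatrix}


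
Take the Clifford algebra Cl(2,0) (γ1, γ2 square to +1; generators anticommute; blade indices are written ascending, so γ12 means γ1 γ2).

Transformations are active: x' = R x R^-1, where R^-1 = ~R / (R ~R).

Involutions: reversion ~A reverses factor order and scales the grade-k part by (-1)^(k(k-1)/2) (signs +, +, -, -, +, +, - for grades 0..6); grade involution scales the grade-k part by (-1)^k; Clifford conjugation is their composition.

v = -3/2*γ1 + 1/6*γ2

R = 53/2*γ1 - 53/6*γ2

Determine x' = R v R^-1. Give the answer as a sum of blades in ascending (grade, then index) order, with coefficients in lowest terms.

~R = 53/2*γ1 - 53/6*γ2, and R ~R = 14045/18, so R^-1 = ~R / (14045/18).
R v = -371/9 - 53/6*γ12
Answer: -13/10*γ1 + 23/30*γ2


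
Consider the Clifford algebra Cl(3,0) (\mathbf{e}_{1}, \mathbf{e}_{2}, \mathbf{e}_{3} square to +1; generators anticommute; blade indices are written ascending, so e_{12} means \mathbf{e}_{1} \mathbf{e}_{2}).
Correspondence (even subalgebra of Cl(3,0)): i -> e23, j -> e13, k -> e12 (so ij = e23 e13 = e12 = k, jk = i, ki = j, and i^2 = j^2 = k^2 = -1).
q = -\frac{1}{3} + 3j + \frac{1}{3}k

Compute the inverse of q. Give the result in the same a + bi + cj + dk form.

In blades: q = -\frac{1}{3} + \frac{1}{3} e_{12} + 3 e_{13}.
With qbar = -\frac{1}{3} - \frac{1}{3} e_{12} - 3 e_{13} (scalar fixed, mapped units negated), q qbar = \frac{83}{9} (the sum of squared coefficients), so q^-1 = qbar / (\frac{83}{9}) = -\frac{3}{83} - \frac{3}{83} e_{12} - \frac{27}{83} e_{13}; translating back:
Answer: -\frac{3}{83} - \frac{27}{83}j - \frac{3}{83}k


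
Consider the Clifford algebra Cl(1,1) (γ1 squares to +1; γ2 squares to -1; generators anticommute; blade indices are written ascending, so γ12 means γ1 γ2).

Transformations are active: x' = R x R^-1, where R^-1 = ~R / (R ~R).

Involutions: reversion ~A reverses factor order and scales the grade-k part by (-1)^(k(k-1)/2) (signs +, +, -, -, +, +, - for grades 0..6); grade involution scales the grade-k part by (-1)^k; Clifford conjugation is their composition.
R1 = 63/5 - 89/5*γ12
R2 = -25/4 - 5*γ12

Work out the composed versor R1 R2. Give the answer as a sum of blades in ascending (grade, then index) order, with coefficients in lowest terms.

Distribute over the terms of R1 (each basis-blade product reordered to ascending indices, repeated generators contracted through their squares):
(63/5) R2 = -315/4 - 63*γ12
(-89/5*γ12) R2 = 89 + 445/4*γ12
Summing the partial products and collecting blades:
Answer: 41/4 + 193/4*γ12


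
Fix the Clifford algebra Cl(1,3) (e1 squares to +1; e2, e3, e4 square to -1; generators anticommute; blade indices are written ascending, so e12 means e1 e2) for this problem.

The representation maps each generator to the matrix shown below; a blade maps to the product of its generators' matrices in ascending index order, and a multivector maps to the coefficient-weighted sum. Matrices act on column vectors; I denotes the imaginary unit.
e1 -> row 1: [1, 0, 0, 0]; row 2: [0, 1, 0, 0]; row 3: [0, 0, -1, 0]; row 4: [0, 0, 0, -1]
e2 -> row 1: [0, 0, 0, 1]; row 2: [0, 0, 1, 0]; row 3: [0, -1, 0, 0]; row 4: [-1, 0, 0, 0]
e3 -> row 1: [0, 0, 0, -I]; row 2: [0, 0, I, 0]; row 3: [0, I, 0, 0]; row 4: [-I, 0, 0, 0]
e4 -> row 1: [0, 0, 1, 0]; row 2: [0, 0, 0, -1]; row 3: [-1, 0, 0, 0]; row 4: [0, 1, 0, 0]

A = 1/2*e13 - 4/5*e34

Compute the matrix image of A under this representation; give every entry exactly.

Bivector images (products of the table entries): rho(e13) = rho(e1)rho(e3) = row 1: [0, 0, 0, -I]; row 2: [0, 0, I, 0]; row 3: [0, -I, 0, 0]; row 4: [I, 0, 0, 0]; rho(e34) = rho(e3)rho(e4) = row 1: [0, -I, 0, 0]; row 2: [-I, 0, 0, 0]; row 3: [0, 0, 0, -I]; row 4: [0, 0, -I, 0].
M = (1/2)*rho(e13) + (-4/5)*rho(e34), summed entrywise:
Answer: row 1: [0, 4*I/5, 0, -I/2]; row 2: [4*I/5, 0, I/2, 0]; row 3: [0, -I/2, 0, 4*I/5]; row 4: [I/2, 0, 4*I/5, 0]


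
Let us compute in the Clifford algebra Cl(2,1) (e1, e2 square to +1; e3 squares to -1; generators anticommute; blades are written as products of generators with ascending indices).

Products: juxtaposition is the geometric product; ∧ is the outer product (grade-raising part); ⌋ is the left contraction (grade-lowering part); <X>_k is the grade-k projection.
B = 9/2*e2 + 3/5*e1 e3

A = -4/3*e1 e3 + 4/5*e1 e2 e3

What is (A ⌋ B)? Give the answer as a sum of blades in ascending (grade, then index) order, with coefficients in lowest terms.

step 1: -4/5
Answer: -4/5


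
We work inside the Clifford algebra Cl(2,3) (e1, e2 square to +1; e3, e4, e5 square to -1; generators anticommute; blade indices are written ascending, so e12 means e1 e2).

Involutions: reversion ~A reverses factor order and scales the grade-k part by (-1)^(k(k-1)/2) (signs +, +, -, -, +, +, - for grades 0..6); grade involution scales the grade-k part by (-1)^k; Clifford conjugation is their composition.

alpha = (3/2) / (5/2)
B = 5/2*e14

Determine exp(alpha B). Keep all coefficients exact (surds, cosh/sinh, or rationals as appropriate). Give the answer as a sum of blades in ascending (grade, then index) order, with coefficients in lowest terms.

B^2 = (5/2)^2*(e14)^2 = 25/4*(+1) = 25/4 (a basis 2-blade squares to minus the product of its generators' squares).
B^2 = 25/4 — since the square is positive, the closed form is hyperbolic: l = 5/2, alpha*l = 3/2, so exp(alpha B) = cosh(3/2) + (sinh(3/2)/(5/2))*B = cosh(3/2) + (2*sinh(3/2)/5)*B.
Answer: cosh(3/2) + sinh(3/2)*e14


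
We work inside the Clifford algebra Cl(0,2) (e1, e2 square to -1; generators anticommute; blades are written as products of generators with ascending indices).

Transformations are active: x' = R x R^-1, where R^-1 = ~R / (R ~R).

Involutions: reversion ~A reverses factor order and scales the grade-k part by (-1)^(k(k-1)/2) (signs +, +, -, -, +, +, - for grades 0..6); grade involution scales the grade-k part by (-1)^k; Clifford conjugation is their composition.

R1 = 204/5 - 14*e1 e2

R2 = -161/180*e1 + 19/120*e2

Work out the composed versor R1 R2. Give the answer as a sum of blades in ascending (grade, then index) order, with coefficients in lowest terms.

Distribute over the terms of R1 (each basis-blade product reordered to ascending indices, repeated generators contracted through their squares):
(204/5) R2 = -2737/75*e1 + 323/50*e2
(-14*e1 e2) R2 = 133/60*e1 + 1127/90*e2
Summing the partial products and collecting blades:
Answer: -10283/300*e1 + 4271/225*e2


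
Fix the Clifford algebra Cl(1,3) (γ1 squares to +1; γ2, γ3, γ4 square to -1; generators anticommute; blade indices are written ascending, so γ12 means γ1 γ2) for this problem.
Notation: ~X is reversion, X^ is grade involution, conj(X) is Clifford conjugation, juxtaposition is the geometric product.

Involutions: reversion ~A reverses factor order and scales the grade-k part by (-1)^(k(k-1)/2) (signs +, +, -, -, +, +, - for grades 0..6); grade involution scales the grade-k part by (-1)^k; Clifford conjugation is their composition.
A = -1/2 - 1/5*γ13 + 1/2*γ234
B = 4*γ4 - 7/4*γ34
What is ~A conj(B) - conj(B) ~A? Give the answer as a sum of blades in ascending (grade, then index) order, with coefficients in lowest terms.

first term: 7/8*γ2 + 2*γ4 - 7/20*γ14 - 2*γ23 - 7/8*γ34 - 4/5*γ134
second term: 7/8*γ2 + 2*γ4 + 7/20*γ14 - 2*γ23 - 7/8*γ34 - 4/5*γ134
Answer: -7/10*γ14


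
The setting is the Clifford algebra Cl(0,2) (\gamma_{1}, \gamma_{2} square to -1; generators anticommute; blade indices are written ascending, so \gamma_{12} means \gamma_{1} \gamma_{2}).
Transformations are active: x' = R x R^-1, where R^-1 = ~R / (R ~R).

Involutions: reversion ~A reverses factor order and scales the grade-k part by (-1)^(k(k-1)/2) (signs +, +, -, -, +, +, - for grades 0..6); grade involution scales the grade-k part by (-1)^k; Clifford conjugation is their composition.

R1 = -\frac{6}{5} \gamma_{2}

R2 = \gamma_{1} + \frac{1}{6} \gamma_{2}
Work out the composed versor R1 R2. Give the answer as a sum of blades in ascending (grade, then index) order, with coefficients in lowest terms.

Distribute over the terms of R1 (each basis-blade product reordered to ascending indices, repeated generators contracted through their squares):
(-\frac{6}{5} \gamma_{2}) R2 = \frac{1}{5} + \frac{6}{5} \gamma_{12}
Answer: \frac{1}{5} + \frac{6}{5} \gamma_{12}


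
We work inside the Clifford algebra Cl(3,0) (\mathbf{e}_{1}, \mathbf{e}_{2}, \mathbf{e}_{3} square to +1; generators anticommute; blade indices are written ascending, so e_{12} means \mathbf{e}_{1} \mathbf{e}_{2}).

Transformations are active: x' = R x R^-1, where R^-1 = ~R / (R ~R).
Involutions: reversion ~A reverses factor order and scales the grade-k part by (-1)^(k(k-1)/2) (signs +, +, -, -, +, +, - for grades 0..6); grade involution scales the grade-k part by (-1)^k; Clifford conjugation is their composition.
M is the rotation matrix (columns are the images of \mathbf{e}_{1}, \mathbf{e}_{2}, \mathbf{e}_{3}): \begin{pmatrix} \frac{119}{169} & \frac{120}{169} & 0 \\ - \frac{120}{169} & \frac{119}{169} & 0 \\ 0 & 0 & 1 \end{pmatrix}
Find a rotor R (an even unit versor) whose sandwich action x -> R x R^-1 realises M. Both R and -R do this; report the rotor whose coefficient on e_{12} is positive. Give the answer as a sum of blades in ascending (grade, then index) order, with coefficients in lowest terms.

Method: write R = a + b12*e_{12} + b13*e_{13} + b23*e_{23} with a^2 + b12^2 + b13^2 + b23^2 = 1 (so R^-1 = ~R). Expanding the columns R e_j ~R gives tr M = 4a^2 - 1 and, from the antisymmetric part, M21 - M12 = -4a*b12, M13 - M31 = 4a*b13, M32 - M23 = -4a*b23.
Here tr M = \frac{407}{169}, so a^2 = (1 + tr M)/4 = \frac{144}{169} and a = ±\frac{12}{13}. Taking a = \frac{12}{13}: M21 - M12 = -\frac{240}{169}, M13 - M31 = 0, M32 - M23 = 0, giving b12 = \frac{5}{13}, b13 = 0, b23 = 0, i.e. R = \frac{12}{13} + \frac{5}{13} e_{12}.
Its e_{12} coefficient is already positive.
Answer: \frac{12}{13} + \frac{5}{13} e_{12}. Note: both R and -R realise this M (trace \frac{407}{169}); the covering map identifies them, and the e_{12}-coefficient sign is the tie-breaker.


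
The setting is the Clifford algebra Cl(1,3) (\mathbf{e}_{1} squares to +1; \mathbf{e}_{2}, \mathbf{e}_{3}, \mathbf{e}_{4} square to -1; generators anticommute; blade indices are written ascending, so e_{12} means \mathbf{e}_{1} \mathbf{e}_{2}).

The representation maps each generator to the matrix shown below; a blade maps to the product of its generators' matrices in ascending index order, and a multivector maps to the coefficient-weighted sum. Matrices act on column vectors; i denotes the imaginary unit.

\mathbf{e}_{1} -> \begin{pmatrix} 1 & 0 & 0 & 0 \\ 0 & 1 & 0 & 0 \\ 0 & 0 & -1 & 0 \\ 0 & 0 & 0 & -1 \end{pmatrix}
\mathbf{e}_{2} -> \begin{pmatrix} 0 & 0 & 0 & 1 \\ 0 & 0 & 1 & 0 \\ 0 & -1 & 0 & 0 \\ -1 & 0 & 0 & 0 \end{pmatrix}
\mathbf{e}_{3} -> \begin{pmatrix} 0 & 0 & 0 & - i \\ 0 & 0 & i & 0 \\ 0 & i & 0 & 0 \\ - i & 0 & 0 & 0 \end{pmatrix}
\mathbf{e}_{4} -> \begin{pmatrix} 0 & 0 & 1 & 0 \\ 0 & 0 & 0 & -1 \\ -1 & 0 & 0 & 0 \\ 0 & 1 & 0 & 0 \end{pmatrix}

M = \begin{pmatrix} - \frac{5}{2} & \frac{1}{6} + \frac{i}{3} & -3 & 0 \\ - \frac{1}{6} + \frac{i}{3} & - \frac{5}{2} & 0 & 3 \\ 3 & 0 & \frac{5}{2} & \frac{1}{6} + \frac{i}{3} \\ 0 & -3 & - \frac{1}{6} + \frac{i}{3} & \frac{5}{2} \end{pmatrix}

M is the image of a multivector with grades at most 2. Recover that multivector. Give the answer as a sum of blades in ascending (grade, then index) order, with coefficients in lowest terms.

Method: the blade images are trace-orthogonal — tr(rho(e_A) rho(e_B)^-1) = 4 if A = B and 0 otherwise — and rho(e_A)^-1 = (e_A)^2 * rho(e_A) with (e_A)^2 = +1 or -1, so the coefficient of e_A in the preimage is (e_A)^2 * tr(M rho(e_A))/4.
Nonzero projections over blades of grade <= 2: e_{1}: (e_{1})^2 = +1, tr(M rho(e_{1})) = -10, coefficient -\frac{5}{2}; e_{4}: (e_{4})^2 = -1, tr(M rho(e_{4})) = 12, coefficient -3; e_{24}: (e_{24})^2 = -1, tr(M rho(e_{24})) = - \frac{2}{3}, coefficient \frac{1}{6}; e_{34}: (e_{34})^2 = -1, tr(M rho(e_{34})) = \frac{4}{3}, coefficient -\frac{1}{3}. Every other blade of grade <= 2 projects to 0.
Answer: -\frac{5}{2} e_{1} - 3 e_{4} + \frac{1}{6} e_{24} - \frac{1}{3} e_{34}


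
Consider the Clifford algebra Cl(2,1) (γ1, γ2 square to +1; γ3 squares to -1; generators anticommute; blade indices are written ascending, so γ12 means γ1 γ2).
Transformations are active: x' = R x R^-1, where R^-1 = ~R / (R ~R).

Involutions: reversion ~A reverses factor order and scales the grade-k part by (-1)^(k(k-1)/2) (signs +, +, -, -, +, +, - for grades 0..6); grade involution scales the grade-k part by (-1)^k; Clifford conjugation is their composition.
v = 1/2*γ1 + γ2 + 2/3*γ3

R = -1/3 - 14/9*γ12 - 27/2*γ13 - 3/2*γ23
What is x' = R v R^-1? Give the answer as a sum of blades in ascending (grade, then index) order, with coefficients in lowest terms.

~R = -1/3 + 14/9*γ12 + 27/2*γ13 + 3/2*γ23, and R ~R = -29479/162, so R^-1 = ~R / (-29479/162).
R v = 131/18*γ1 + 13/9*γ2 + 289/36*γ3 + 1265/108*γ123
Answer: -19646/29479*γ1 + 43819/58958*γ2 - 38647/88437*γ3


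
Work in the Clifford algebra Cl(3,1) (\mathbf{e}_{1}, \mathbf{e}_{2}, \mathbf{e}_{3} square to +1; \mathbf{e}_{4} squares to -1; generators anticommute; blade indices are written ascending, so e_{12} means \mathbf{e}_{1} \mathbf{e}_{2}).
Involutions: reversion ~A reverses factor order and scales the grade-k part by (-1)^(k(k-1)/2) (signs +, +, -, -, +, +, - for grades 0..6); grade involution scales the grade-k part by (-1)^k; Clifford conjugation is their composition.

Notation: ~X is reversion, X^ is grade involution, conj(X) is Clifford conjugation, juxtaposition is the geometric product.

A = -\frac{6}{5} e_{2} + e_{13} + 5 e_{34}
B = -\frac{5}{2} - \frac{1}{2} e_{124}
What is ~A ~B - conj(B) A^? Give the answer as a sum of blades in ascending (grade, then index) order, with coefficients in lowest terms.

first term: 3 e_{2} + \frac{5}{2} e_{13} + \frac{3}{5} e_{14} + \frac{25}{2} e_{34} + \frac{5}{2} e_{123} - \frac{1}{2} e_{234}
second term: -3 e_{2} - \frac{5}{2} e_{13} + \frac{3}{5} e_{14} - \frac{25}{2} e_{34} - \frac{5}{2} e_{123} + \frac{1}{2} e_{234}
Answer: 6 e_{2} + 5 e_{13} + 25 e_{34} + 5 e_{123} - e_{234}


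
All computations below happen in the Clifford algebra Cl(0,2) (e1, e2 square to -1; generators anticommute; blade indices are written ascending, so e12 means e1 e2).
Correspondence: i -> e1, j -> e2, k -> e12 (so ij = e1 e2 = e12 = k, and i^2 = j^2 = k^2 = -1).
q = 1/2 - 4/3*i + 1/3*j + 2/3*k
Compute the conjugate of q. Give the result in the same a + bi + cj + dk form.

In blades: q = 1/2 - 4/3*e1 + 1/3*e2 + 2/3*e12.
Conjugation here is Clifford conjugation: the scalar is fixed and the grade-1 and grade-2 blades all flip sign, giving 1/2 + 4/3*e1 - 1/3*e2 - 2/3*e12; translating back:
Answer: 1/2 + 4/3*i - 1/3*j - 2/3*k


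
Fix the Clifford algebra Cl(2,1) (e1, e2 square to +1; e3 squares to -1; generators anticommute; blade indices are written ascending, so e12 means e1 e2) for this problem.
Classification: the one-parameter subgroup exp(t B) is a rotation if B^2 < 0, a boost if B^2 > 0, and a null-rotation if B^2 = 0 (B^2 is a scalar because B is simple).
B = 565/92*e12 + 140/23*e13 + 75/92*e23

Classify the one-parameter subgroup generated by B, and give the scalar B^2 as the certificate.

B^2 term by term: the squares give (565/92)^2*(e12)^2 + (140/23)^2*(e13)^2 + (75/92)^2*(e23)^2 = 319225/8464*(-1) + 19600/529*(+1) + 5625/8464*(+1) = 0 (each basis 2-blade squares to minus the product of its generators' squares); cross terms between blades sharing an index anticommute and cancel. So B^2 = 0.
Answer: null-rotation, certificate B^2 = 0. Because 0 is invariant under every versor sandwich, the classification follows from its sign alone.


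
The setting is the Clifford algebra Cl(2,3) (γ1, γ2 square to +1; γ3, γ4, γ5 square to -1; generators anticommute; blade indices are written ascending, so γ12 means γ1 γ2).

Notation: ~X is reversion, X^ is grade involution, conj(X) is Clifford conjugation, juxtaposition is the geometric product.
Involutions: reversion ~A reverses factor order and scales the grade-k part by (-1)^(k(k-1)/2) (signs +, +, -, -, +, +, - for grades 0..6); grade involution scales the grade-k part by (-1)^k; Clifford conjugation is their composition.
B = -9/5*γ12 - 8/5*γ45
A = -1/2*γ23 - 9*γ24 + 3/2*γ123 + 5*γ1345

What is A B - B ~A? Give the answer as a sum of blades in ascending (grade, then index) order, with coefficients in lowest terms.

first term: 27/10*γ3 + 71/10*γ13 - 81/5*γ14 - 72/5*γ25 - 41/5*γ2345 - 12/5*γ12345
second term: -27/10*γ3 + 71/10*γ13 - 81/5*γ14 - 72/5*γ25 + 41/5*γ2345 + 12/5*γ12345
Answer: 27/5*γ3 - 82/5*γ2345 - 24/5*γ12345


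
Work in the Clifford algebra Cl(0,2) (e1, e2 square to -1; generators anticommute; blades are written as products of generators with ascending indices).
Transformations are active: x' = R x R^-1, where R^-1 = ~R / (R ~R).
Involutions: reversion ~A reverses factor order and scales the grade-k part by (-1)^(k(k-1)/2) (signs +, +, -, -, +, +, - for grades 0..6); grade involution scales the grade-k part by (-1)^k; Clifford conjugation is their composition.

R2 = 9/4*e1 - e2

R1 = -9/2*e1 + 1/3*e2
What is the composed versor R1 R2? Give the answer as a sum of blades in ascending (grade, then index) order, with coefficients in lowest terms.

Distribute over the terms of R1 (each basis-blade product reordered to ascending indices, repeated generators contracted through their squares):
(-9/2*e1) R2 = 81/8 + 9/2*e1 e2
(1/3*e2) R2 = 1/3 - 3/4*e1 e2
Summing the partial products and collecting blades:
Answer: 251/24 + 15/4*e1 e2


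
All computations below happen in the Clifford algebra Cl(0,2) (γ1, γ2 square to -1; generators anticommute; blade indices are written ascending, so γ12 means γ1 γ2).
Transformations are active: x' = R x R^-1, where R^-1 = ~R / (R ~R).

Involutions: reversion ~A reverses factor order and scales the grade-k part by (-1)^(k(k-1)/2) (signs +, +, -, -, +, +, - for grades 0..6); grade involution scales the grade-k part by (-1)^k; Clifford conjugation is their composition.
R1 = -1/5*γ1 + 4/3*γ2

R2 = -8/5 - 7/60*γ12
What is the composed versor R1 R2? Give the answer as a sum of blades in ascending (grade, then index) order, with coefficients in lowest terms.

Distribute over the terms of R1 (each basis-blade product reordered to ascending indices, repeated generators contracted through their squares):
(-1/5*γ1) R2 = 8/25*γ1 - 7/300*γ2
(4/3*γ2) R2 = -7/45*γ1 - 32/15*γ2
Summing the partial products and collecting blades:
Answer: 37/225*γ1 - 647/300*γ2


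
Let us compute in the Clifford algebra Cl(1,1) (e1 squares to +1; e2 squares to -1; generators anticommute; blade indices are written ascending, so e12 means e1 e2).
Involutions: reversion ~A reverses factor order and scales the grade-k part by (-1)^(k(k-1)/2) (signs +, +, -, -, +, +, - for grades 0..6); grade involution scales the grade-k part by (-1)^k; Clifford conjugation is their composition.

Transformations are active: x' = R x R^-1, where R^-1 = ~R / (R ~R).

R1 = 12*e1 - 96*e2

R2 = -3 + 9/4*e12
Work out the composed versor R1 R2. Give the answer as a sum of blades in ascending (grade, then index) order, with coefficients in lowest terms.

Distribute over the terms of R1 (each basis-blade product reordered to ascending indices, repeated generators contracted through their squares):
(12*e1) R2 = -36*e1 + 27*e2
(-96*e2) R2 = -216*e1 + 288*e2
Summing the partial products and collecting blades:
Answer: -252*e1 + 315*e2


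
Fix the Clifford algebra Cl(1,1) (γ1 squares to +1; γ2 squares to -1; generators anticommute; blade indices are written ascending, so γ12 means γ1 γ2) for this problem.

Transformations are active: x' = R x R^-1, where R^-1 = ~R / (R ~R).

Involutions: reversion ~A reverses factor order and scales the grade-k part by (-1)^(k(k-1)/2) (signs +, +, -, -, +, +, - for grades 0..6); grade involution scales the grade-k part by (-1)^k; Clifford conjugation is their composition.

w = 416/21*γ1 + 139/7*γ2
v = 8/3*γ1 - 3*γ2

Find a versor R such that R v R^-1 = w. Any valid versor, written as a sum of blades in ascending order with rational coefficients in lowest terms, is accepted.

Take R = v + w = 472/21*γ1 + 118/7*γ2. Because q(v) = q(w) = -17/9, conjugation by R sends v exactly to w.
Answer: 472/21*γ1 + 118/7*γ2


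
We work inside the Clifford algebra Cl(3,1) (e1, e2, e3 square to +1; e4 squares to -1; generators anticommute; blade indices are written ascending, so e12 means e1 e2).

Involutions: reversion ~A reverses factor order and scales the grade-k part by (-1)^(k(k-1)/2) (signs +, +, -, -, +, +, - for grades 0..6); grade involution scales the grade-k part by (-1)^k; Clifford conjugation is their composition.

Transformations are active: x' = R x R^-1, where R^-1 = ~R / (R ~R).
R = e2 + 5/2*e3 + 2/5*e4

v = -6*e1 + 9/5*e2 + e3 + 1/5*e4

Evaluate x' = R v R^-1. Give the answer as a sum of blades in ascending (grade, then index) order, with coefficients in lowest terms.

~R = e2 + 5/2*e3 + 2/5*e4, and R ~R = 709/100, so R^-1 = ~R / (709/100).
R v = 211/50 + 6*e12 + 15*e13 + 12/5*e14 - 7/2*e23 - 13/25*e24 + 1/10*e34
Answer: 6*e1 - 2161/3545*e2 + 1401/709*e3 + 979/3545*e4


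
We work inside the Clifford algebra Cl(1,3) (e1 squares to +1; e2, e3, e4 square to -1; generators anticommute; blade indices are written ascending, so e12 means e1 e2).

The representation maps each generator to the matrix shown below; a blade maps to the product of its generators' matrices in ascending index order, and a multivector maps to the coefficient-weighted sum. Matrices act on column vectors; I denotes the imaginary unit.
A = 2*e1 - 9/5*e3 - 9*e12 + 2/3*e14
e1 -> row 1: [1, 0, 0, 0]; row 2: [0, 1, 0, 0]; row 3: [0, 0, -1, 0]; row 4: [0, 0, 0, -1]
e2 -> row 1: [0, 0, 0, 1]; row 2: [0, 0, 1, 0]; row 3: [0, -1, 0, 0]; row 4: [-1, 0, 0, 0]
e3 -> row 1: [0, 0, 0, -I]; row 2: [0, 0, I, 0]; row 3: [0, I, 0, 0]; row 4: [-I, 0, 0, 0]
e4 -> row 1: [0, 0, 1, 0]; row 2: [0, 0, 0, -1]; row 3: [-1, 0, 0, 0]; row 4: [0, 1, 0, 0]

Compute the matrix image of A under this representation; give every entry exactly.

Bivector images (products of the table entries): rho(e12) = rho(e1)rho(e2) = row 1: [0, 0, 0, 1]; row 2: [0, 0, 1, 0]; row 3: [0, 1, 0, 0]; row 4: [1, 0, 0, 0]; rho(e14) = rho(e1)rho(e4) = row 1: [0, 0, 1, 0]; row 2: [0, 0, 0, -1]; row 3: [1, 0, 0, 0]; row 4: [0, -1, 0, 0].
M = (2)*rho(e1) + (-9/5)*rho(e3) + (-9)*rho(e12) + (2/3)*rho(e14), summed entrywise:
Answer: row 1: [2, 0, 2/3, -9 + 9*I/5]; row 2: [0, 2, -9 - 9*I/5, -2/3]; row 3: [2/3, -9 - 9*I/5, -2, 0]; row 4: [-9 + 9*I/5, -2/3, 0, -2]


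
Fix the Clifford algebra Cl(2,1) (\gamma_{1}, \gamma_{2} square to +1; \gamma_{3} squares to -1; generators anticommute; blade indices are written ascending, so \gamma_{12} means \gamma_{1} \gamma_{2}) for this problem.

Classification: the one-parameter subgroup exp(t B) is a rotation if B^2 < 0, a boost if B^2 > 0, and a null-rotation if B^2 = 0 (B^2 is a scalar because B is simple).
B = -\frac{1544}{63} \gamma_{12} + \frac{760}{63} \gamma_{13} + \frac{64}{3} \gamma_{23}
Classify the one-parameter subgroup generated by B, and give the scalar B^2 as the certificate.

B^2 term by term: the squares give (-\frac{1544}{63})^2*(\gamma_{12})^2 + (\frac{760}{63})^2*(\gamma_{13})^2 + (\frac{64}{3})^2*(\gamma_{23})^2 = \frac{2383936}{3969}*(-1) + \frac{577600}{3969}*(+1) + \frac{4096}{9}*(+1) = 0 (each basis 2-blade squares to minus the product of its generators' squares); cross terms between blades sharing an index anticommute and cancel. So B^2 = 0.
Answer: null-rotation, certificate B^2 = 0. The class reads off the invariant scalar 0 directly.


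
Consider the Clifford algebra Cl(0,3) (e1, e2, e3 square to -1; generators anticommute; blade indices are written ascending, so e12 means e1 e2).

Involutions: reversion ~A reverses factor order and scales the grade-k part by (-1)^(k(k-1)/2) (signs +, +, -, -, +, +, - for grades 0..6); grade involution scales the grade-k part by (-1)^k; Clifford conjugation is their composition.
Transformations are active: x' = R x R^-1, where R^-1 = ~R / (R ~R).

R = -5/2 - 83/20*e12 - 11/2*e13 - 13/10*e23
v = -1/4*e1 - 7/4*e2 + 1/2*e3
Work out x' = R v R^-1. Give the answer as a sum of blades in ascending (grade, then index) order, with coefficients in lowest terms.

~R = -5/2 + 83/20*e12 + 11/2*e13 + 13/10*e23, and R ~R = 4433/80, so R^-1 = ~R / (4433/80).
R v = -311/80*e1 + 97/16*e2 + 12/5*e3 - 91/8*e123
Answer: 20117/17732*e1 - 18709/17732*e2 + 8753/8866*e3
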